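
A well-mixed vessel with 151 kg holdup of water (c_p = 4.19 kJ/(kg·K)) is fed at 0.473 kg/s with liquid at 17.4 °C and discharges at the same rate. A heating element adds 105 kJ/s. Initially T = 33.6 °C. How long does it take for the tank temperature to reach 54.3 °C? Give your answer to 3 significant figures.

Unsteady energy balance on the tank contents: M c_p dT/dt = ṁ c_p (T_in − T) + 105.
τ = M/ṁ = 319.24 s; T_ss = T_in + Q̇/(ṁ c_p) = 70.380 °C.
T(t) = T_ss + (T₀ − T_ss) e^(−t/τ). Set T = 54.3:
e^(−t/τ) = (54.3 − 70.380)/(33.6 − 70.380) = 0.43720
t = −319.24 · ln(0.43720) = 264.13 s.

264 s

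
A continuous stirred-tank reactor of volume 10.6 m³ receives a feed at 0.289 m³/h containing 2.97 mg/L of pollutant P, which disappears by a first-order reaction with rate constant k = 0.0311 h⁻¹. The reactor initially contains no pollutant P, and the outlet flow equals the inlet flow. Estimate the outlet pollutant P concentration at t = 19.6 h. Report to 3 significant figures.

Species balance: V dC/dt = Q C_in − Q C − k V C.
This is linear with rate a = Q/V + k = 0.058364 h⁻¹.
C_ss = Q C_in/(Q + kV) = 1.3874 mg/L; C(t) = C_ss + (C₀ − C_ss) e^(−a t).
C(19.6) = 1.3874 + (-1.3874)·e^(−0.058364·19.6) = 1.3874 + (-1.3874)·0.31856 = 0.94543 mg/L.

0.945 mg/L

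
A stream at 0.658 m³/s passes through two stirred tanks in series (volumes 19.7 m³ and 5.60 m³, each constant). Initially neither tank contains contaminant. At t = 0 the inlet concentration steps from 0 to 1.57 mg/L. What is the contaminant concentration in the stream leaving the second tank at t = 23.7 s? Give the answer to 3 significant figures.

0.615 mg/L

Species balance on tank i: dCᵢ/dt = (Cᵢ₋₁ − Cᵢ)/τᵢ with τᵢ = Vᵢ/Q.
τ₁ = 19.7/0.658 = 29.939 s; τ₂ = 5.60/0.658 = 8.5106 s.
Tank 1: C₁ = C_in(1 − e^(−t/τ₁)). Tank 2 (τ₁ ≠ τ₂): C₂ = C_in[1 − (τ₁ e^(−t/τ₁) − τ₂ e^(−t/τ₂))/(τ₁ − τ₂)].
At t = 23.7: e^(−t/τ₁) = 0.45312, e^(−t/τ₂) = 0.061745.
C₂ = 1.57·[1 − (29.939·0.45312 − 8.5106·0.061745)/(21.429)] = 1.57·0.39144 = 0.61457 mg/L.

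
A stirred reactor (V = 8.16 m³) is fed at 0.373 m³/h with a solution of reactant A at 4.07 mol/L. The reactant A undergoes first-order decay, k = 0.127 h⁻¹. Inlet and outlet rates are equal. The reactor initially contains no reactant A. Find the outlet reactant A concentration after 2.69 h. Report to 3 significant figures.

V dC/dt = Q(C_in − C) − k V C.
This is linear with rate a = Q/V + k = 0.17271 h⁻¹.
C_ss = Q C_in/(Q + kV) = 1.0772 mol/L; C(t) = C_ss + (C₀ − C_ss) e^(−a t).
C(2.69) = 1.0772 + (-1.0772)·e^(−0.17271·2.69) = 1.0772 + (-1.0772)·0.62839 = 0.40029 mol/L.

0.400 mol/L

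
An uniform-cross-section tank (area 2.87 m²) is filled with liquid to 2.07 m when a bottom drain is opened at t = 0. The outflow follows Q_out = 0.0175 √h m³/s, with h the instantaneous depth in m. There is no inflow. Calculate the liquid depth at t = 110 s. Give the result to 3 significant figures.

A dh/dt = −Q_out = −0.0175 √h.
This is separable: 2 d(√h)/dt = −0.0175/A, so √h = √h₀ − (0.0175/(2A)) t.
√h = √2.07 − 0.0175·110/(2·2.87) = 1.4387 − 0.33537 = 1.1034.
h = 1.1034² = 1.2175 m.

1.22 m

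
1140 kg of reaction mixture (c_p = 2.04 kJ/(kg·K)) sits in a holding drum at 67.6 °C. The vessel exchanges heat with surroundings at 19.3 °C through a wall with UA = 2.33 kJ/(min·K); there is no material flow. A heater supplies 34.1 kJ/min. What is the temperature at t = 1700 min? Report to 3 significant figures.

Energy balance: M c_p dT/dt = −UA(T − T_amb) + Q̇.
dT/dt = (T_ss − T)/τ with T_ss = T_amb + Q̇/UA = 19.3 + 34.1/2.33 = 33.935 °C, τ = M c_p/UA = 1140·2.04/2.33 = 998.11 min.
This is linear first-order; T(t) = T_ss + (T₀ − T_ss) e^(−t/τ).
T(1700) = 33.935 + (33.665)·0.18210 = 40.065 °C.

40.1 °C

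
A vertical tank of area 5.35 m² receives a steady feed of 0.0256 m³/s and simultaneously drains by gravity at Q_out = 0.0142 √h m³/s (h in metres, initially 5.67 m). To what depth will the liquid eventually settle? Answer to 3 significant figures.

3.25 m

Level balance: A dh/dt = 0.0256 − 0.0142 √h. Setting dh/dt = 0:
Q_in = 0.0142 √h_ss ⇒ √h_ss = 0.0256/0.0142 = 1.8028.
h_ss = 1.8028² = 3.2501 m. (Since h₀ = 5.67 m > h_ss, the level will fall toward this value.)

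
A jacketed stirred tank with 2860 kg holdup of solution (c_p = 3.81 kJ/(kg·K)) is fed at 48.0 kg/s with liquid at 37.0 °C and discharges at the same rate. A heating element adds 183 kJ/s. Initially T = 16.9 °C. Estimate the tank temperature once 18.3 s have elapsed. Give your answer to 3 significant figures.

22.5 °C

Heat balance on the well-mixed liquid: M c_p dT/dt = ṁ c_p (T_in − T) + 183.
τ = M/ṁ = 59.583 s; T_ss = T_in + Q̇/(ṁ c_p) = 37.0 + 183/(48.0·3.81) = 38.001 °C.
T approaches T_ss exponentially: T(t) = T_ss + (T₀ − T_ss) e^(−t/τ).
T(18.3) = 38.001 + (-21.101)·e^(−18.3/59.583) = 38.001 + (-21.101)·0.73555 = 22.480 °C.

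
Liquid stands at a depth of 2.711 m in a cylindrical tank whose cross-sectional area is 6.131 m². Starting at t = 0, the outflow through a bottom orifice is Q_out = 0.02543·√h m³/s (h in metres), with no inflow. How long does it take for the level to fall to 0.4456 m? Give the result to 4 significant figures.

472.1 s

Mass balance (ρ constant): A dh/dt = −0.02543 √h.
Separate and integrate: 2(√h − √h₀) = −(0.02543/A) t.
t = 2A(√h₀ − √h)/0.02543 = 2·6.131·(√2.711 − √0.4456)/0.02543
  = 12.2620 × (1.64651 − 0.667533) / 0.02543 = 472.050 s.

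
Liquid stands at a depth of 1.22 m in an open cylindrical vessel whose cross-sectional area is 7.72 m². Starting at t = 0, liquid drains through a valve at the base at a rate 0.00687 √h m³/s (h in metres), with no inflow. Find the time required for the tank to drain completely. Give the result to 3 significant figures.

2480 s

Volume balance on the tank: A dh/dt = −0.00687 √h.
Separate and integrate: 2(√h − √h₀) = −(0.00687/A) t.
Set h = 0: 2√h₀ = (0.00687/A) t_empty ⇒ t_empty = 2A√h₀/0.00687.
t_empty = 2·7.72·√1.22/0.00687 = 15.440·1.1045/0.00687 = 2482.4 s.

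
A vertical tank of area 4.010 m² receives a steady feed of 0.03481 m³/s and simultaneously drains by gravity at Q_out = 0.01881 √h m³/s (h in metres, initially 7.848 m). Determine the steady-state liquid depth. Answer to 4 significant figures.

3.425 m

Accumulation of liquid (constant cross-section A): A dh/dt = Q_in − 0.01881 √h. At steady state dh/dt = 0:
Q_in = 0.01881 √h_ss ⇒ √h_ss = 0.03481/0.01881 = 1.85061.
h_ss = 1.85061² = 3.42476 m. (Since h₀ = 7.848 m > h_ss, the level will fall toward this value.)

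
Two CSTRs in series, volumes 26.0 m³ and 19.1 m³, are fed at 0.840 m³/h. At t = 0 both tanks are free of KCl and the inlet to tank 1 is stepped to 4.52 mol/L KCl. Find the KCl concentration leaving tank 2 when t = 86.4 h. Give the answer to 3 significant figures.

3.76 mol/L

Species balance on tank i: dCᵢ/dt = (Cᵢ₋₁ − Cᵢ)/τᵢ with τᵢ = Vᵢ/Q.
τ₁ = 26.0/0.840 = 30.952 h; τ₂ = 19.1/0.840 = 22.738 h.
Solving the cascade with C₁(0)=C₂(0)=0 gives C₂(t) = C_in[1 − (τ₁ e^(−t/τ₁) − τ₂ e^(−t/τ₂))/(τ₁ − τ₂)].
At t = 86.4: e^(−t/τ₁) = 0.061336, e^(−t/τ₂) = 0.022375.
C₂ = 4.52·[1 − (30.952·0.061336 − 22.738·0.022375)/(8.2143)] = 4.52·0.83082 = 3.7553 mol/L.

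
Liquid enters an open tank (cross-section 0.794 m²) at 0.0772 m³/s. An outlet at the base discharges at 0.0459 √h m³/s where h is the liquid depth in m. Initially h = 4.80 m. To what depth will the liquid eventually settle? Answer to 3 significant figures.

2.83 m

A dh/dt = Q_in − 0.0459 √h. Steady state requires inflow = outflow:
Q_in = 0.0459 √h_ss ⇒ √h_ss = 0.0772/0.0459 = 1.6819.
h_ss = 1.6819² = 2.8288 m. (Since h₀ = 4.80 m > h_ss, the level will fall toward this value.)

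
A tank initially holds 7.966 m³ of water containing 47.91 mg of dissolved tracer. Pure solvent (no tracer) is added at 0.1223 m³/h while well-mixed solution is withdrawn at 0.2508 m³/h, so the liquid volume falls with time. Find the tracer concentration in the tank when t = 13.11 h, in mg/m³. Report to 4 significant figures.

4.797 mg/m³

Let m(t) be the amount of tracer. Volume: V(t) = V₀ + (Q_in − Q_out) t = 7.966 − 0.128500 t; V(13.11) = 6.28137 m³.
Species balance (pure solvent in): dm/dt = −Q_out · m/V(t).
Separate: dm/m = −Q_out dt/V(t) ⇒ ln(m/m₀) = −(Q_out/(Q_in−Q_out)) ln(V/V₀).
m = m₀ (V₀/V)^(Q_out/(Q_in−Q_out)) = 47.91 × (7.966/6.28137)^(-1.95175) = 30.1323 mg.
C = m/V = 30.1323/6.28137 = 4.79709 mg/m³.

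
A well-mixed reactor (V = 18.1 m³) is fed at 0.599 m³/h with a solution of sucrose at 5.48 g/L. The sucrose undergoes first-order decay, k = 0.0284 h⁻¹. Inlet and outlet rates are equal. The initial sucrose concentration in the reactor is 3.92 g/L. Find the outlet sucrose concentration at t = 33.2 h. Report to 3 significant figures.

V dC/dt = Q(C_in − C) − k V C.
dC/dt = (Q/V) C_in − (Q/V + k) C; effective rate a = Q/V + k = 0.033094 + 0.0284 = 0.061494 h⁻¹.
C_ss = Q C_in/(Q + kV) = 2.9491 g/L; C(t) = C_ss + (C₀ − C_ss) e^(−a t).
C(33.2) = 2.9491 + (0.97085)·e^(−0.061494·33.2) = 2.9491 + (0.97085)·0.12982 = 3.0752 g/L.

3.08 g/L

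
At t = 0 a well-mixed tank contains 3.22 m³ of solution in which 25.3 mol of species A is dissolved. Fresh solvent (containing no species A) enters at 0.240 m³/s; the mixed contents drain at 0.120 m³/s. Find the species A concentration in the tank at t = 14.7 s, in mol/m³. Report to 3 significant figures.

Total volume: dV/dt = Q_in − Q_out = 0.12000 m³/s, so V(t) = 3.22 + 0.12000 t and V(14.7) = 4.9840 m³.
No species A enters, so dm/dt = −Q_out · (m/V).
Separate: dm/m = −Q_out dt/V(t) ⇒ ln(m/m₀) = −(Q_out/(Q_in−Q_out)) ln(V/V₀).
m = m₀ (V₀/V)^(Q_out/(Q_in−Q_out)) = 25.3 × (3.22/4.9840)^(1.0000) = 16.346 mol.
C = m/V = 16.346/4.9840 = 3.2796 mol/m³.

3.28 mol/m³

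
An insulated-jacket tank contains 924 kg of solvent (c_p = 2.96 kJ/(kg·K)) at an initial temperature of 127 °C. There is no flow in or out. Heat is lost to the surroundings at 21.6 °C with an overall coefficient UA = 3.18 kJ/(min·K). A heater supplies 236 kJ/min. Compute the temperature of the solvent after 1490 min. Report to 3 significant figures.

Lumped-capacitance energy balance: M c_p dT/dt = UA(T_amb − T) + Q̇.
dT/dt = (T_ss − T)/τ with T_ss = T_amb + Q̇/UA = 21.6 + 236/3.18 = 95.814 °C, τ = M c_p/UA = 924·2.96/3.18 = 860.08 min.
This is linear first-order; T(t) = T_ss + (T₀ − T_ss) e^(−t/τ).
T(1490) = 95.814 + (31.186)·0.17686 = 101.33 °C.

101 °C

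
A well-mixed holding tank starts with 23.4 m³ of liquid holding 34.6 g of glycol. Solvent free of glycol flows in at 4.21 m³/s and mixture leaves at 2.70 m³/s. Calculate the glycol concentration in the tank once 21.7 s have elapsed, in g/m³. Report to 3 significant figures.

0.129 g/m³

Let m(t) be the amount of glycol. Volume: V(t) = V₀ + (Q_in − Q_out) t = 23.4 + 1.5100 t; V(21.7) = 56.167 m³.
No glycol enters, so dm/dt = −Q_out · (m/V).
dm/m = −Q_out dt/(V₀ + 1.5100 t); integrating gives ln(m/m₀) = −(Q_out/(Q_in−Q_out)) ln(V/V₀).
m = m₀ (V₀/V)^(Q_out/(Q_in−Q_out)) = 34.6 × (23.4/56.167)^(1.7881) = 7.2299 g.
C = m/V = 7.2299/56.167 = 0.12872 g/m³.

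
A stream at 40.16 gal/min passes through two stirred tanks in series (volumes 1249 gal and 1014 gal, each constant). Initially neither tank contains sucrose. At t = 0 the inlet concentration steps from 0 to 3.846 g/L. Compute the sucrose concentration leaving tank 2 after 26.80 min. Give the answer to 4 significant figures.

0.9522 g/L

Each tank obeys Vᵢ dCᵢ/dt = Q(Cᵢ₋₁ − Cᵢ), so τᵢ = Vᵢ/Q.
τ₁ = 1249/40.16 = 31.1006 min; τ₂ = 1014/40.16 = 25.2490 min.
Solving the cascade with C₁(0)=C₂(0)=0 gives C₂(t) = C_in[1 − (τ₁ e^(−t/τ₁) − τ₂ e^(−t/τ₂))/(τ₁ − τ₂)].
At t = 26.80: e^(−t/τ₁) = 0.422435, e^(−t/τ₂) = 0.345961.
C₂ = 3.846·[1 − (31.1006·0.422435 − 25.2490·0.345961)/(5.85159)] = 3.846·0.247590 = 0.952231 g/L.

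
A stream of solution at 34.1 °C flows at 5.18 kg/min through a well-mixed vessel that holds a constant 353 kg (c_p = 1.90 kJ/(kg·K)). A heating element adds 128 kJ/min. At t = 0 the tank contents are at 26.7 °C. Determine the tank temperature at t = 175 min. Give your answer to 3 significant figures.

45.5 °C

Energy balance: M c_p dT/dt = ṁ c_p (T_in − T) + 128.
Rearrange: dT/dt = (T_ss − T)/τ with τ = M/ṁ = 68.147 min and T_ss = T_in + Q̇/(ṁ c_p) = 47.105 °C.
Solution: T(t) = T_ss + (T₀ − T_ss) e^(−t/τ).
T(175) = 47.105 + (-20.405)·e^(−175/68.147) = 47.105 + (-20.405)·0.076690 = 45.541 °C.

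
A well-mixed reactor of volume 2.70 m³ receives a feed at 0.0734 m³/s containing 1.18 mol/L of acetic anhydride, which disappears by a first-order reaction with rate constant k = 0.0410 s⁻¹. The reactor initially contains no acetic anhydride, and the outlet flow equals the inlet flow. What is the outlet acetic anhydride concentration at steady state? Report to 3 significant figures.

0.470 mol/L

V dC/dt = Q(C_in − C) − k V C.
Steady state (dC/dt = 0): C_ss = Q C_in/(Q + kV) = C_in/(1 + kV/Q).
C_ss = 0.0734·1.18/(0.0734 + 0.0410·2.70) = 0.086612/0.18410 = 0.47046 mol/L.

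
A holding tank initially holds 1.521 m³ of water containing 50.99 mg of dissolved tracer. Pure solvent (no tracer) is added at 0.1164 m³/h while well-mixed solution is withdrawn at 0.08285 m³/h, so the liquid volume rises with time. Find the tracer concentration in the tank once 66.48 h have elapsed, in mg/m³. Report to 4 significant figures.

Let m(t) be the amount of tracer. Volume: V(t) = V₀ + (Q_in − Q_out) t = 1.521 + 0.0335500 t; V(66.48) = 3.75140 m³.
No tracer enters, so dm/dt = −Q_out · (m/V).
dm/m = −Q_out dt/(V₀ + 0.0335500 t); integrating gives ln(m/m₀) = −(Q_out/(Q_in−Q_out)) ln(V/V₀).
m = m₀ (V₀/V)^(Q_out/(Q_in−Q_out)) = 50.99 × (1.521/3.75140)^(2.46945) = 5.48658 mg.
C = m/V = 5.48658/3.75140 = 1.46254 mg/m³.

1.463 mg/m³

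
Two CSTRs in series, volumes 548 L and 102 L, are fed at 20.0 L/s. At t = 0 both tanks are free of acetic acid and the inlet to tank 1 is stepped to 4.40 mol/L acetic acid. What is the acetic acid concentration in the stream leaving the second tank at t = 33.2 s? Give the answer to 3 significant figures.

Time constants: τᵢ = Vᵢ/Q for each well-mixed tank.
τ₁ = 548/20.0 = 27.400 s; τ₂ = 102/20.0 = 5.1000 s.
Solving the cascade with C₁(0)=C₂(0)=0 gives C₂(t) = C_in[1 − (τ₁ e^(−t/τ₁) − τ₂ e^(−t/τ₂))/(τ₁ − τ₂)].
At t = 33.2: e^(−t/τ₁) = 0.29770, e^(−t/τ₂) = 0.0014888.
C₂ = 4.40·[1 − (27.400·0.29770 − 5.1000·0.0014888)/(22.300)] = 4.40·0.63456 = 2.7921 mol/L.

2.79 mol/L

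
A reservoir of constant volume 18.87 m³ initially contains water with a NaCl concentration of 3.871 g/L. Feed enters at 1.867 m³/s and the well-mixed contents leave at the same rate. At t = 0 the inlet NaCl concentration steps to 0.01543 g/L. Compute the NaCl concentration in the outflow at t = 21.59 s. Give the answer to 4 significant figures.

Accumulation = in − out for the solute gives V dC/dt = Q(C_in − C).
Time constant τ = V/Q = 18.87/1.867 = 10.1071 s.
C approaches C_in exponentially: C(t) = C_in + (C₀ − C_in) e^(−t/τ).
C(21.59) = 0.01543 + (3.871 − 0.01543)·e^(−21.59/10.1071) = 0.01543 + (3.85557)·0.118113 = 0.470821 g/L.

0.4708 g/L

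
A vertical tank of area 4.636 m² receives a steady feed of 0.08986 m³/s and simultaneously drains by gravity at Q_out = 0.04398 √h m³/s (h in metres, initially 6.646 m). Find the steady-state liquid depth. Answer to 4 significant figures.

Mass balance (ρ constant): A dh/dt = Q_in − 0.04398 √h. At steady state dh/dt = 0:
Q_in = 0.04398 √h_ss ⇒ √h_ss = 0.08986/0.04398 = 2.04320.
h_ss = 2.04320² = 4.17467 m. (Since h₀ = 6.646 m > h_ss, the level will fall toward this value.)

4.175 m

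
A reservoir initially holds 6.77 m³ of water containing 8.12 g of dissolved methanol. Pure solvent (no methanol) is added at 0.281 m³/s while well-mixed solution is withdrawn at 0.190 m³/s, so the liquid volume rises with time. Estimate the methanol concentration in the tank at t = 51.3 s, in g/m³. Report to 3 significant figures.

0.237 g/m³

Let m(t) be the amount of methanol. Volume: V(t) = V₀ + (Q_in − Q_out) t = 6.77 + 0.091000 t; V(51.3) = 11.438 m³.
Solute balance: dm/dt = 0 − Q_out C = −Q_out m/V(t).
Separate: dm/m = −Q_out dt/V(t) ⇒ ln(m/m₀) = −(Q_out/(Q_in−Q_out)) ln(V/V₀).
m = m₀ (V₀/V)^(Q_out/(Q_in−Q_out)) = 8.12 × (6.77/11.438)^(2.0879) = 2.7164 g.
C = m/V = 2.7164/11.438 = 0.23748 g/m³.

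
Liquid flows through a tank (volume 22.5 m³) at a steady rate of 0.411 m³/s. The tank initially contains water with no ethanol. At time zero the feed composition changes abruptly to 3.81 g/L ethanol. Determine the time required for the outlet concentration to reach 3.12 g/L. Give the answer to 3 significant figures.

93.5 s

Transient balance on the dissolved component: V dC/dt = Q(C_in − C), so τ = V/Q = 54.745 s.
C(t) = C_in + (C₀ − C_in) e^(−t/τ). Set C = 3.12 and solve for t:
e^(−t/τ) = (C − C_in)/(C₀ − C_in) = (3.12 − 3.81)/(0 − 3.81) = 0.18110
t = −τ ln(…) = 54.745 × 1.7087 = 93.542 s.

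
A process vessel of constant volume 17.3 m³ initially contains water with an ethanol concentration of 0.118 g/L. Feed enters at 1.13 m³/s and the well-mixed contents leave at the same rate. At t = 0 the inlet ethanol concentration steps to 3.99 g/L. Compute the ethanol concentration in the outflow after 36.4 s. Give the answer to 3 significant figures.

3.63 g/L

Transient balance on the dissolved component: V dC/dt = Q(C_in − C).
Time constant τ = V/Q = 17.3/1.13 = 15.310 s.
Solution: C(t) = C_in + (C₀ − C_in) e^(−t/τ).
C(36.4) = 3.99 + (0.118 − 3.99)·e^(−36.4/15.310) = 3.99 + (-3.8720)·0.092776 = 3.6308 g/L.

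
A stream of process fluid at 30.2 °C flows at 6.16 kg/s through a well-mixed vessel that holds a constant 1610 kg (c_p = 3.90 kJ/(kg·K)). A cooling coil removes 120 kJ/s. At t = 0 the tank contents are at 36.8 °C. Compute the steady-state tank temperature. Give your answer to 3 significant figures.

25.2 °C

Energy balance: M c_p dT/dt = ṁ c_p (T_in − T) − 120.
At steady state dT/dt = 0 ⇒ T_ss = T_in − Q̇/(ṁ c_p) = 30.2 − 120/(6.16·3.90) = 25.205 °C.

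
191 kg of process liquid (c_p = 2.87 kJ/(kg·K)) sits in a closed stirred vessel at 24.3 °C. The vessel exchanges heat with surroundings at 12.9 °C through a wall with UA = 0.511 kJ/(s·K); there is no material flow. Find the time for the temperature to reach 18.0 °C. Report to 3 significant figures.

Lumped-capacitance energy balance: M c_p dT/dt = UA(T_amb − T).
τ = M c_p/UA = 1072.7 s; T_ss = T_amb = 12.900 °C.
T(t) = T_ss + (T₀ − T_ss)e^(−t/τ); set T = 18.0:
t = −τ ln[(T − T_ss)/(T₀ − T_ss)] = −1072.7 · ln(0.44737) = 862.88 s.

863 s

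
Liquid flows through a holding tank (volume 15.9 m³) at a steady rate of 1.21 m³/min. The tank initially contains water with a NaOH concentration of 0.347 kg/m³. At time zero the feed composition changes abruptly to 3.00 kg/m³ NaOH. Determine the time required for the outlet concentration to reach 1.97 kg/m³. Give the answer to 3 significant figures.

Unsteady species balance (constant V, well mixed): V dC/dt = Q(C_in − C), so τ = V/Q = 13.140 min.
C(t) = C_in + (C₀ − C_in) e^(−t/τ). Set C = 1.97 and solve for t:
e^(−t/τ) = (C − C_in)/(C₀ − C_in) = (1.97 − 3.00)/(0.347 − 3.00) = 0.38824
t = −τ ln(…) = 13.140 × 0.94613 = 12.433 min.

12.4 min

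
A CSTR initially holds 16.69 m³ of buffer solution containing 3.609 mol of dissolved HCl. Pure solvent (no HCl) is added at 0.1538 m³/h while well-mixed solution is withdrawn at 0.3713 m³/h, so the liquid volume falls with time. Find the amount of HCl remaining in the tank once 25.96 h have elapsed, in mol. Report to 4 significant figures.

1.783 mol

Total volume: dV/dt = Q_in − Q_out = -0.217500 m³/h, so V(t) = 16.69 − 0.217500 t and V(25.96) = 11.0437 m³.
Species balance (pure solvent in): dm/dt = −Q_out · m/V(t).
dm/m = −Q_out dt/(V₀ − 0.217500 t); integrating gives ln(m/m₀) = −(Q_out/(Q_in−Q_out)) ln(V/V₀).
m = m₀ (V₀/V)^(Q_out/(Q_in−Q_out)) = 3.609 × (16.69/11.0437)^(-1.70713) = 1.78331 mol.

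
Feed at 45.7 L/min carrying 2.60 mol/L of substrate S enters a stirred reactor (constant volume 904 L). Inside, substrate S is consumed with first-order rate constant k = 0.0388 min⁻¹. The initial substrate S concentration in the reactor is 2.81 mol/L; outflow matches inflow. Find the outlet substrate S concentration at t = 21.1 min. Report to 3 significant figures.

Accumulation = in − out − consumed: V dC/dt = Q C_in − Q C − k V C.
dC/dt = (Q/V) C_in − (Q/V + k) C; effective rate a = Q/V + k = 0.050553 + 0.0388 = 0.089353 min⁻¹.
C_ss = Q C_in/(Q + kV) = 1.4710 mol/L; C(t) = C_ss + (C₀ − C_ss) e^(−a t).
C(21.1) = 1.4710 + (1.3390)·e^(−0.089353·21.1) = 1.4710 + (1.3390)·0.15178 = 1.6742 mol/L.

1.67 mol/L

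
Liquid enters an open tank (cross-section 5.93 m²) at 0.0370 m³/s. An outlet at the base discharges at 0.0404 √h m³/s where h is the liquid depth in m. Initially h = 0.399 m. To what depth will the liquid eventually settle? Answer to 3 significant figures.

Volume balance on the tank: A dh/dt = Q_in − 0.0404 √h. At steady state dh/dt = 0:
Q_in = 0.0404 √h_ss ⇒ √h_ss = 0.0370/0.0404 = 0.91584.
h_ss = 0.91584² = 0.83877 m. (Since h₀ = 0.399 m < h_ss, the level will rise toward this value.)

0.839 m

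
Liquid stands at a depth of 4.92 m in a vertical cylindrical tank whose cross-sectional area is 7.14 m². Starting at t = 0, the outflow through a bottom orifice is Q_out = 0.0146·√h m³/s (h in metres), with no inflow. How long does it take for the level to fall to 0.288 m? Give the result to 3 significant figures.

With no inflow, A dh/dt = −0.0146 √h.
This is separable: 2 d(√h)/dt = −0.0146/A, so √h = √h₀ − (0.0146/(2A)) t.
t = 2A(√h₀ − √h)/0.0146 = 2·7.14·(√4.92 − √0.288)/0.0146
  = 14.280 × (2.2181 − 0.53666) / 0.0146 = 1644.6 s.

1640 s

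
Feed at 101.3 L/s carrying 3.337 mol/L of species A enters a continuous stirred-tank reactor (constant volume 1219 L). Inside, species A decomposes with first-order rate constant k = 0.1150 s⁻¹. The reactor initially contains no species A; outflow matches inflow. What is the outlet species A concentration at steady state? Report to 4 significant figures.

V dC/dt = Q(C_in − C) − k V C.
Steady state (dC/dt = 0): C_ss = Q C_in/(Q + kV) = C_in/(1 + kV/Q).
C_ss = 101.3·3.337/(101.3 + 0.1150·1219) = 338.038/241.485 = 1.39983 mol/L.

1.400 mol/L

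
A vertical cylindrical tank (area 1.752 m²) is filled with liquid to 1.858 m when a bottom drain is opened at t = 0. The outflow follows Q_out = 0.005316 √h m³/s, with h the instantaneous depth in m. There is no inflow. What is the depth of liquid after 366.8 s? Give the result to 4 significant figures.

A dh/dt = −Q_out = −0.005316 √h.
Separate and integrate: 2(√h − √h₀) = −(0.005316/A) t.
√h = √1.858 − 0.005316·366.8/(2·1.752) = 1.36308 − 0.556481 = 0.806604.
h = 0.806604² = 0.650610 m.

0.6506 m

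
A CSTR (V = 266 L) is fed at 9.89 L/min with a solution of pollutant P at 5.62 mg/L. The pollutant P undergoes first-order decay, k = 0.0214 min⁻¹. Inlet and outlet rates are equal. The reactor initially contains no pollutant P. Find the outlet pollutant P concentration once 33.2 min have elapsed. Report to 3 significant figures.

3.06 mg/L

Species balance: V dC/dt = Q C_in − Q C − k V C.
dC/dt = (Q/V) C_in − (Q/V + k) C; effective rate a = Q/V + k = 0.037180 + 0.0214 = 0.058580 min⁻¹.
C_ss = Q C_in/(Q + kV) = 3.5670 mg/L; C(t) = C_ss + (C₀ − C_ss) e^(−a t).
C(33.2) = 3.5670 + (-3.5670)·e^(−0.058580·33.2) = 3.5670 + (-3.5670)·0.14301 = 3.0569 mg/L.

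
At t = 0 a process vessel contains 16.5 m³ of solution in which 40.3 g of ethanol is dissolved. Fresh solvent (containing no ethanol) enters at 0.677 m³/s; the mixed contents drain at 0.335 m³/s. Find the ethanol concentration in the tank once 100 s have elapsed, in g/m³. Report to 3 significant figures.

Total volume: dV/dt = Q_in − Q_out = 0.34200 m³/s, so V(t) = 16.5 + 0.34200 t and V(100) = 50.700 m³.
Species balance (pure solvent in): dm/dt = −Q_out · m/V(t).
dm/m = −Q_out dt/(V₀ + 0.34200 t); integrating gives ln(m/m₀) = −(Q_out/(Q_in−Q_out)) ln(V/V₀).
m = m₀ (V₀/V)^(Q_out/(Q_in−Q_out)) = 40.3 × (16.5/50.700)^(0.97953) = 13.420 g.
C = m/V = 13.420/50.700 = 0.26470 g/m³.

0.265 g/m³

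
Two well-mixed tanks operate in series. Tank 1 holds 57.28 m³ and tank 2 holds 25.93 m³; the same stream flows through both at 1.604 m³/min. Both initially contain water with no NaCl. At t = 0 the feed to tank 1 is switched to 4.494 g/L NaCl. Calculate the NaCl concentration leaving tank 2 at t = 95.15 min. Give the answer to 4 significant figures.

Species balance on tank i: dCᵢ/dt = (Cᵢ₋₁ − Cᵢ)/τᵢ with τᵢ = Vᵢ/Q.
τ₁ = 57.28/1.604 = 35.7107 min; τ₂ = 25.93/1.604 = 16.1658 min.
Tank 1: C₁ = C_in(1 − e^(−t/τ₁)). Tank 2 (τ₁ ≠ τ₂): C₂ = C_in[1 − (τ₁ e^(−t/τ₁) − τ₂ e^(−t/τ₂))/(τ₁ − τ₂)].
At t = 95.15: e^(−t/τ₁) = 0.0696365, e^(−t/τ₂) = 0.00277843.
C₂ = 4.494·[1 − (35.7107·0.0696365 − 16.1658·0.00277843)/(19.5449)] = 4.494·0.875064 = 3.93254 g/L.

3.933 g/L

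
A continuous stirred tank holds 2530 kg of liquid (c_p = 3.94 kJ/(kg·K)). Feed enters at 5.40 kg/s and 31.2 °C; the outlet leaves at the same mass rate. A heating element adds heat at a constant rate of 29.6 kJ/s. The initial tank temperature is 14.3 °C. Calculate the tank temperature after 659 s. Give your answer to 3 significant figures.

Energy balance: M c_p dT/dt = ṁ c_p (T_in − T) + 29.6.
τ = M/ṁ = 468.52 s; T_ss = T_in + Q̇/(ṁ c_p) = 31.2 + 29.6/(5.40·3.94) = 32.591 °C.
T approaches T_ss exponentially: T(t) = T_ss + (T₀ − T_ss) e^(−t/τ).
T(659) = 32.591 + (-18.291)·e^(−659/468.52) = 32.591 + (-18.291)·0.24498 = 28.110 °C.

28.1 °C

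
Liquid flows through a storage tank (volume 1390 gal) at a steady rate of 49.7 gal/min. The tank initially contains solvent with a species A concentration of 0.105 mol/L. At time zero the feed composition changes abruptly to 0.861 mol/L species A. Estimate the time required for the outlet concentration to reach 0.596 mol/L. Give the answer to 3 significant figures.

Mass balance on the solute (V constant): V dC/dt = Q(C_in − C), so τ = V/Q = 27.968 min.
C(t) = C_in + (C₀ − C_in) e^(−t/τ). Set C = 0.596 and solve for t:
e^(−t/τ) = (C − C_in)/(C₀ − C_in) = (0.596 − 0.861)/(0.105 − 0.861) = 0.35053
t = −τ ln(…) = 27.968 × 1.0483 = 29.319 min.

29.3 min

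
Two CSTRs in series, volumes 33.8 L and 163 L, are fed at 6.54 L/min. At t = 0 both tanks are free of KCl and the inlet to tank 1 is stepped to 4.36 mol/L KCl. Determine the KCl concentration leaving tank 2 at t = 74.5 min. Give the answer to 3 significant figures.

4.08 mol/L

Time constants: τᵢ = Vᵢ/Q for each well-mixed tank.
τ₁ = 33.8/6.54 = 5.1682 min; τ₂ = 163/6.54 = 24.924 min.
Solving the cascade with C₁(0)=C₂(0)=0 gives C₂(t) = C_in[1 − (τ₁ e^(−t/τ₁) − τ₂ e^(−t/τ₂))/(τ₁ − τ₂)].
At t = 74.5: e^(−t/τ₁) = 5.4904e-07, e^(−t/τ₂) = 0.050331.
C₂ = 4.36·[1 − (5.1682·5.4904e-07 − 24.924·0.050331)/(-19.755)] = 4.36·0.93650 = 4.0832 mol/L.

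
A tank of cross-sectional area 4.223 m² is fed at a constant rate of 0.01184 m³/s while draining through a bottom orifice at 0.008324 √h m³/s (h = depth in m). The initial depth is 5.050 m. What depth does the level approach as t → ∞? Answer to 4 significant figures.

Unsteady balance on liquid volume: A dh/dt = Q_in − 0.008324 √h. At steady state dh/dt = 0:
Q_in = 0.008324 √h_ss ⇒ √h_ss = 0.01184/0.008324 = 1.42239.
h_ss = 1.42239² = 2.02320 m. (Since h₀ = 5.050 m > h_ss, the level will fall toward this value.)

2.023 m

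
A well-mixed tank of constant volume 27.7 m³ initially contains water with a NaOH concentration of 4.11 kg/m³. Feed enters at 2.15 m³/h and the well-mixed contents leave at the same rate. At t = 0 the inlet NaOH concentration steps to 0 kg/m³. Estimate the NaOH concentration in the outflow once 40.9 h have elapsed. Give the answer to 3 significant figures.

Mass balance on the solute (V constant): V dC/dt = Q(C_in − C).
So dC/dt = (C_in − C)/τ with τ = V/Q = 27.7/2.15 = 12.884 h.
Solution: C(t) = C_in + (C₀ − C_in) e^(−t/τ).
C(40.9) = 0 + (4.11 − 0)·e^(−40.9/12.884) = 0 + (4.1100)·0.041813 = 0.17185 kg/m³.

0.172 kg/m³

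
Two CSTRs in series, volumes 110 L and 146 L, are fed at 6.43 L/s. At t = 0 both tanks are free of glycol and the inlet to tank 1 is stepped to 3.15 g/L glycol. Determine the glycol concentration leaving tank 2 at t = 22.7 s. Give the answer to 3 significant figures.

1.00 g/L

Time constants: τᵢ = Vᵢ/Q for each well-mixed tank.
τ₁ = 110/6.43 = 17.107 s; τ₂ = 146/6.43 = 22.706 s.
Tank 1: C₁ = C_in(1 − e^(−t/τ₁)). Tank 2 (τ₁ ≠ τ₂): C₂ = C_in[1 − (τ₁ e^(−t/τ₁) − τ₂ e^(−t/τ₂))/(τ₁ − τ₂)].
At t = 22.7: e^(−t/τ₁) = 0.26529, e^(−t/τ₂) = 0.36798.
C₂ = 3.15·[1 − (17.107·0.26529 − 22.706·0.36798)/(-5.5988)] = 3.15·0.31827 = 1.0025 g/L.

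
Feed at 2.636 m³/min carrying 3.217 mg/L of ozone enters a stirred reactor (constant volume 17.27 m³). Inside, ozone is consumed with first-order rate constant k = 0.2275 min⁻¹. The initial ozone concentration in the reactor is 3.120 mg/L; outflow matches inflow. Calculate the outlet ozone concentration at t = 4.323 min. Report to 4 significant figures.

1.645 mg/L

V dC/dt = Q(C_in − C) − k V C.
This is linear with rate a = Q/V + k = 0.380135 min⁻¹.
C_ss = Q C_in/(Q + kV) = 1.29171 mg/L; C(t) = C_ss + (C₀ − C_ss) e^(−a t).
C(4.323) = 1.29171 + (1.82829)·e^(−0.380135·4.323) = 1.29171 + (1.82829)·0.193337 = 1.64519 mg/L.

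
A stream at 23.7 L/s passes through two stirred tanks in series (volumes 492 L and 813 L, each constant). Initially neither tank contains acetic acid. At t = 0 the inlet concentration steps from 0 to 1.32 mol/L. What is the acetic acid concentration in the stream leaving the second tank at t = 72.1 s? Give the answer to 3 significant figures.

Species balance on tank i: dCᵢ/dt = (Cᵢ₋₁ − Cᵢ)/τᵢ with τᵢ = Vᵢ/Q.
τ₁ = 492/23.7 = 20.759 s; τ₂ = 813/23.7 = 34.304 s.
Solving the cascade with C₁(0)=C₂(0)=0 gives C₂(t) = C_in[1 − (τ₁ e^(−t/τ₁) − τ₂ e^(−t/τ₂))/(τ₁ − τ₂)].
At t = 72.1: e^(−t/τ₁) = 0.031020, e^(−t/τ₂) = 0.12224.
C₂ = 1.32·[1 − (20.759·0.031020 − 34.304·0.12224)/(-13.544)] = 1.32·0.73796 = 0.97411 mol/L.

0.974 mol/L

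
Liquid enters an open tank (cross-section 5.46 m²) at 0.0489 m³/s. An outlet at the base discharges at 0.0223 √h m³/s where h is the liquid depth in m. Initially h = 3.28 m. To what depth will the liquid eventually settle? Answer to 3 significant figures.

Accumulation of liquid (constant cross-section A): A dh/dt = Q_in − 0.0223 √h. At steady state dh/dt = 0:
Q_in = 0.0223 √h_ss ⇒ √h_ss = 0.0489/0.0223 = 2.1928.
h_ss = 2.1928² = 4.8085 m. (Since h₀ = 3.28 m < h_ss, the level will rise toward this value.)

4.81 m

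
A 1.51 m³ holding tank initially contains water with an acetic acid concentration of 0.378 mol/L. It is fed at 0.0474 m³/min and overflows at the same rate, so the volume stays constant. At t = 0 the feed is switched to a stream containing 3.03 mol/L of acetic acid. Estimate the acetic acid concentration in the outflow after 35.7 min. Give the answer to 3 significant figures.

Mass balance on the solute (V constant): V dC/dt = Q(C_in − C).
So dC/dt = (C_in − C)/τ with τ = V/Q = 1.51/0.0474 = 31.857 min.
This is linear first-order; C(t) = C_in + (C₀ − C_in) e^(−t/τ).
C(35.7) = 3.03 + (0.378 − 3.03)·e^(−35.7/31.857) = 3.03 + (-2.6520)·0.32607 = 2.1653 mol/L.

2.17 mol/L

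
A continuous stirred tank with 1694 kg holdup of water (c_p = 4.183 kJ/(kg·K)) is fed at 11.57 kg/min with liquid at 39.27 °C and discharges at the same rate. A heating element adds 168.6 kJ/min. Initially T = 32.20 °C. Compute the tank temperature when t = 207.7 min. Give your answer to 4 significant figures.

Unsteady energy balance on the tank contents: M c_p dT/dt = ṁ c_p (T_in − T) + 168.6.
Rearrange: dT/dt = (T_ss − T)/τ with τ = M/ṁ = 146.413 min and T_ss = T_in + Q̇/(ṁ c_p) = 42.7537 °C.
T approaches T_ss exponentially: T(t) = T_ss + (T₀ − T_ss) e^(−t/τ).
T(207.7) = 42.7537 + (-10.5537)·e^(−207.7/146.413) = 42.7537 + (-10.5537)·0.242055 = 40.1991 °C.

40.20 °C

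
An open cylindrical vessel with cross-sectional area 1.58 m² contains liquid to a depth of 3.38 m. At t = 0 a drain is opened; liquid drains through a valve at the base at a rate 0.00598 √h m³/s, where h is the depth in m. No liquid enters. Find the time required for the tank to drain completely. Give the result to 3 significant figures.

972 s

With no inflow, A dh/dt = −0.00598 √h.
Separate and integrate: 2(√h − √h₀) = −(0.00598/A) t.
Tank is empty when √h = 0: t_empty = 2A√h₀/0.00598.
t_empty = 2·1.58·√3.38/0.00598 = 3.1600·1.8385/0.00598 = 971.50 s.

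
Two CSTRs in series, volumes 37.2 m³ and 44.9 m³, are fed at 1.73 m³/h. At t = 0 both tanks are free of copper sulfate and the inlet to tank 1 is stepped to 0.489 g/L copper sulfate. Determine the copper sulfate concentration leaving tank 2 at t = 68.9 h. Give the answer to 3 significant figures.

Species balance on tank i: dCᵢ/dt = (Cᵢ₋₁ − Cᵢ)/τᵢ with τᵢ = Vᵢ/Q.
τ₁ = 37.2/1.73 = 21.503 h; τ₂ = 44.9/1.73 = 25.954 h.
Tank 1: C₁ = C_in(1 − e^(−t/τ₁)). Tank 2 (τ₁ ≠ τ₂): C₂ = C_in[1 − (τ₁ e^(−t/τ₁) − τ₂ e^(−t/τ₂))/(τ₁ − τ₂)].
At t = 68.9: e^(−t/τ₁) = 0.040591, e^(−t/τ₂) = 0.070318.
C₂ = 0.489·[1 − (21.503·0.040591 − 25.954·0.070318)/(-4.4509)] = 0.489·0.78606 = 0.38438 g/L.

0.384 g/L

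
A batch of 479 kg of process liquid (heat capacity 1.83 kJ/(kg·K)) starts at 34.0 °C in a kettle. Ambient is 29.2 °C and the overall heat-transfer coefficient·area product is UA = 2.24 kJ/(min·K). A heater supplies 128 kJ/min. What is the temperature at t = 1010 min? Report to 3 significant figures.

M c_p dT/dt = −UA(T − T_amb) + Q̇.
dT/dt = (T_ss − T)/τ with T_ss = T_amb + Q̇/UA = 29.2 + 128/2.24 = 86.343 °C, τ = M c_p/UA = 479·1.83/2.24 = 391.33 min.
Solution: T(t) = T_ss + (T₀ − T_ss) e^(−t/τ).
T(1010) = 86.343 + (-52.343)·0.075701 = 82.380 °C.

82.4 °C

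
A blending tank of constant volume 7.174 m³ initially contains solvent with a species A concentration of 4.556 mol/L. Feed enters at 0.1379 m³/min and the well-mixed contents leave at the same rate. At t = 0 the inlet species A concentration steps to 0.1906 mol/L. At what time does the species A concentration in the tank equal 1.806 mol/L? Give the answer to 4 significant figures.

51.72 min

Species balance: V dC/dt = Q(C_in − C) ⇒ τ = V/Q = 52.0232 min.
C(t) = C_in + (C₀ − C_in) e^(−t/τ). Set C = 1.806 and solve for t:
e^(−t/τ) = (C − C_in)/(C₀ − C_in) = (1.806 − 0.1906)/(4.556 − 0.1906) = 0.370046
t = −τ ln(…) = 52.0232 × 0.994127 = 51.7177 min.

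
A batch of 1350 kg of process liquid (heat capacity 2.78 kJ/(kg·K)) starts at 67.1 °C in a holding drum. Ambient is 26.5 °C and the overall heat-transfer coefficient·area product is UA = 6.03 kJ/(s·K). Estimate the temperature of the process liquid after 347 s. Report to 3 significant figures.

Lumped-capacitance energy balance: M c_p dT/dt = UA(T_amb − T).
dT/dt = (T_ss − T)/τ with T_ss = T_amb = 26.500 °C, τ = M c_p/UA = 1350·2.78/6.03 = 622.39 s.
Solution: T(t) = T_ss + (T₀ − T_ss) e^(−t/τ).
T(347) = 26.500 + (40.600)·0.57262 = 49.748 °C.

49.7 °C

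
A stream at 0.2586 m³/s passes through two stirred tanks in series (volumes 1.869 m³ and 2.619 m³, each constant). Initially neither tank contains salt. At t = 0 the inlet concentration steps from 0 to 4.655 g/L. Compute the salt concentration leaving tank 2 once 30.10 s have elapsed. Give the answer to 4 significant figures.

Species balance on tank i: dCᵢ/dt = (Cᵢ₋₁ − Cᵢ)/τᵢ with τᵢ = Vᵢ/Q.
τ₁ = 1.869/0.2586 = 7.22738 s; τ₂ = 2.619/0.2586 = 10.1276 s.
Tank 1: C₁ = C_in(1 − e^(−t/τ₁)). Tank 2 (τ₁ ≠ τ₂): C₂ = C_in[1 − (τ₁ e^(−t/τ₁) − τ₂ e^(−t/τ₂))/(τ₁ − τ₂)].
At t = 30.10: e^(−t/τ₁) = 0.0155341, e^(−t/τ₂) = 0.0511971.
C₂ = 4.655·[1 − (7.22738·0.0155341 − 10.1276·0.0511971)/(-2.90023)] = 4.655·0.859931 = 4.00298 g/L.

4.003 g/L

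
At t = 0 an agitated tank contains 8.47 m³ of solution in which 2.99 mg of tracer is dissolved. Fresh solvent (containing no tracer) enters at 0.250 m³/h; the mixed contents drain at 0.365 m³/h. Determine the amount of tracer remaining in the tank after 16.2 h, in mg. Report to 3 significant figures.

1.36 mg

Let m(t) be the amount of tracer. Volume: V(t) = V₀ + (Q_in − Q_out) t = 8.47 − 0.11500 t; V(16.2) = 6.6070 m³.
No tracer enters, so dm/dt = −Q_out · (m/V).
Separate: dm/m = −Q_out dt/V(t) ⇒ ln(m/m₀) = −(Q_out/(Q_in−Q_out)) ln(V/V₀).
m = m₀ (V₀/V)^(Q_out/(Q_in−Q_out)) = 2.99 × (8.47/6.6070)^(-3.1739) = 1.3592 mg.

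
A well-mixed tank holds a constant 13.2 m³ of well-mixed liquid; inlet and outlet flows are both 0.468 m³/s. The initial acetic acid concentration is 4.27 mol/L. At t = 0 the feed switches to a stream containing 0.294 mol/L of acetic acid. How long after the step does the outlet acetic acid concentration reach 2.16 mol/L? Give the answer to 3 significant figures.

Species balance: V dC/dt = Q(C_in − C) ⇒ τ = V/Q = 28.205 s.
C(t) = C_in + (C₀ − C_in) e^(−t/τ). Set C = 2.16 and solve for t:
e^(−t/τ) = (C − C_in)/(C₀ − C_in) = (2.16 − 0.294)/(4.27 − 0.294) = 0.46932
t = −τ ln(…) = 28.205 × 0.75648 = 21.337 s.

21.3 s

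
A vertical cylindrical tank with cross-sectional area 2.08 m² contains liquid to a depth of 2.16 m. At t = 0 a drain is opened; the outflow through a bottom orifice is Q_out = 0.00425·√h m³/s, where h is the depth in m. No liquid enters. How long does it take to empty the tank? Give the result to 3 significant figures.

Accumulation of liquid (constant cross-section A): A dh/dt = −0.00425 √h.
Separate and integrate: 2(√h − √h₀) = −(0.00425/A) t.
Set h = 0: 2√h₀ = (0.00425/A) t_empty ⇒ t_empty = 2A√h₀/0.00425.
t_empty = 2·2.08·√2.16/0.00425 = 4.1600·1.4697/0.00425 = 1438.6 s.

1440 s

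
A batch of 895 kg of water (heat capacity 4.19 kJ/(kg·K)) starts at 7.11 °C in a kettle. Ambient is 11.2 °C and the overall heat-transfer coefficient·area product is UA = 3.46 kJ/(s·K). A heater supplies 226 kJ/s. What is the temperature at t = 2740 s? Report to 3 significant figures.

First-law balance (no shaft work): M c_p dT/dt = −UA(T − T_amb) + Q̇.
dT/dt = (T_ss − T)/τ with T_ss = T_amb + Q̇/UA = 11.2 + 226/3.46 = 76.518 °C, τ = M c_p/UA = 895·4.19/3.46 = 1083.8 s.
Solution: T(t) = T_ss + (T₀ − T_ss) e^(−t/τ).
T(2740) = 76.518 + (-69.408)·0.079813 = 70.978 °C.

71.0 °C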